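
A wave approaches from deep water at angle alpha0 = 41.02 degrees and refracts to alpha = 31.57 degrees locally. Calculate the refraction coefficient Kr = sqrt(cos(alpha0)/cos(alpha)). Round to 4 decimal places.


Kr = sqrt(cos(alpha0) / cos(alpha))
cos(41.02) = 0.754481
cos(31.57) = 0.852001
Kr = sqrt(0.754481 / 0.852001)
Kr = sqrt(0.885539)
Kr = 0.9410

0.9410


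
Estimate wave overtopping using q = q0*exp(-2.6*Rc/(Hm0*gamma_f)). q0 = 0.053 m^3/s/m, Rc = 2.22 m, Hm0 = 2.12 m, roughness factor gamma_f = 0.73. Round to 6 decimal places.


q = q0 * exp(-2.6 * Rc / (Hm0 * gamma_f))
Exponent = -2.6 * 2.22 / (2.12 * 0.73)
= -2.6 * 2.22 / 1.5476
= -3.729646
exp(-3.729646) = 0.024001
q = 0.053 * 0.024001
q = 0.001272 m^3/s/m

0.001272


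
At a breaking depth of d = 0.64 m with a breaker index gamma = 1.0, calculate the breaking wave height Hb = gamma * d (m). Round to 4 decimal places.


Hb = gamma * d
Hb = 1.0 * 0.64
Hb = 0.6400 m

0.6400


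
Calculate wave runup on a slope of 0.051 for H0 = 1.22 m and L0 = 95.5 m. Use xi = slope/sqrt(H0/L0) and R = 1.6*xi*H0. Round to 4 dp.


xi = slope / sqrt(H0/L0)
H0/L0 = 1.22/95.5 = 0.012775
sqrt(0.012775) = 0.113026
xi = 0.051 / 0.113026 = 0.451224
R = 1.6 * xi * H0 = 1.6 * 0.451224 * 1.22
R = 0.8808 m

0.8808


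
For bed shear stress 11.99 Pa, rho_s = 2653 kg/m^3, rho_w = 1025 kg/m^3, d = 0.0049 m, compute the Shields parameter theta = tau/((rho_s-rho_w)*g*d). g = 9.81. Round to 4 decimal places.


theta = tau / ((rho_s - rho_w) * g * d)
rho_s - rho_w = 2653 - 1025 = 1628
Denominator = 1628 * 9.81 * 0.0049 = 78.256332
theta = 11.99 / 78.256332
theta = 0.1532

0.1532


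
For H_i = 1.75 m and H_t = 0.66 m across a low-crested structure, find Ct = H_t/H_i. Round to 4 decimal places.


Ct = H_t / H_i
Ct = 0.66 / 1.75
Ct = 0.3771

0.3771


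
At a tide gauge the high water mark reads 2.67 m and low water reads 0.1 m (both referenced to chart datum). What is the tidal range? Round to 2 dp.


Tidal range = High water - Low water
Tidal range = 2.67 - (0.1)
Tidal range = 2.57 m

2.57


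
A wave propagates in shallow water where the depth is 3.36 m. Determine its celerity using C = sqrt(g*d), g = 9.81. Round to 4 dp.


Using the shallow-water approximation:
C = sqrt(g * d) = sqrt(9.81 * 3.36)
C = sqrt(32.9616)
C = 5.7412 m/s

5.7412


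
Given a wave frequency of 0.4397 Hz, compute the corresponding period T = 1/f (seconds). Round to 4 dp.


T = 1 / f
T = 1 / 0.4397
T = 2.2743 s

2.2743


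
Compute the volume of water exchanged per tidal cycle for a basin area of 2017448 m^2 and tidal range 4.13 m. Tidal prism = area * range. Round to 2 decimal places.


Tidal prism = Area * Tidal range
P = 2017448 * 4.13
P = 8332060.24 m^3

8332060.24


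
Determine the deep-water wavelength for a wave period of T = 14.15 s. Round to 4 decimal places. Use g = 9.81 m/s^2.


L0 = g * T^2 / (2 * pi)
L0 = 9.81 * 14.15^2 / (2 * pi)
L0 = 9.81 * 200.2225 / 6.28319
L0 = 1964.1827 / 6.28319
L0 = 312.6094 m

312.6094


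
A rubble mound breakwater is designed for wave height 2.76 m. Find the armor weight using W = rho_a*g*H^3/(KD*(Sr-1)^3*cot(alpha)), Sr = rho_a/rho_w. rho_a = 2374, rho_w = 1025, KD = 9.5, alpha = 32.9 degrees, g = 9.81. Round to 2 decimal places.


Sr = rho_a / rho_w = 2374 / 1025 = 2.316098
(Sr - 1) = 1.316098
(Sr - 1)^3 = 2.279629
cot(32.9) = 1 / tan(32.9) = 1 / 0.646929 = 1.545765
Numerator = 2374 * 9.81 * 2.76^3 = 489640.0890
Denominator = 9.5 * 2.279629 * 1.545765 = 33.475820
W = 489640.0890 / 33.475820
W = 14626.68 N

14626.68


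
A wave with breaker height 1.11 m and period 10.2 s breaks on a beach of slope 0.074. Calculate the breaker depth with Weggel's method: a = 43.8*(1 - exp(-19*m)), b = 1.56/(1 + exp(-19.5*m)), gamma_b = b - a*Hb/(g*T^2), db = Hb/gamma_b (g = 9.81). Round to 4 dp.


a = 43.8 * (1 - exp(-19 * m))
exp(-19 * 0.074) = exp(-1.4060) = 0.245122
a = 43.8 * (1 - 0.245122) = 33.063665
b = 1.56 / (1 + exp(-19.5 * m))
exp(-19.5 * 0.074) = exp(-1.4430) = 0.236218
b = 1.56 / (1 + 0.236218) = 1.261913
Hb / (g * T^2) = 1.11 / (9.81 * 10.2^2) = 1.11 / 1020.6324 = 0.00108756
gamma_b = b - a * Hb/(g*T^2) = 1.261913 - 33.063665 * 0.00108756 = 1.225955
db = Hb / gamma_b = 1.11 / 1.225955
db = 0.9054 m

0.9054


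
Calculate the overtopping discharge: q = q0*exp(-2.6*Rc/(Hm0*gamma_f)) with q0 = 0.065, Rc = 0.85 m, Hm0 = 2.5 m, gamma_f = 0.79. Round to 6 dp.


q = q0 * exp(-2.6 * Rc / (Hm0 * gamma_f))
Exponent = -2.6 * 0.85 / (2.5 * 0.79)
= -2.6 * 0.85 / 1.9750
= -1.118987
exp(-1.118987) = 0.326610
q = 0.065 * 0.326610
q = 0.021230 m^3/s/m

0.021230


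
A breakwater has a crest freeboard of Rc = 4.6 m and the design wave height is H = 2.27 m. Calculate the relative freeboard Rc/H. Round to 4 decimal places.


Relative freeboard = Rc / H
= 4.6 / 2.27
= 2.0264

2.0264


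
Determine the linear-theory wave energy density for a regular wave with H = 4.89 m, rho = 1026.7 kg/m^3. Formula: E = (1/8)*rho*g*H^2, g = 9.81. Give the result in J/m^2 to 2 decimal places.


E = (1/8) * rho * g * H^2
E = (1/8) * 1026.7 * 9.81 * 4.89^2
E = 0.125 * 1026.7 * 9.81 * 23.9121
E = 30105.12 J/m^2

30105.12


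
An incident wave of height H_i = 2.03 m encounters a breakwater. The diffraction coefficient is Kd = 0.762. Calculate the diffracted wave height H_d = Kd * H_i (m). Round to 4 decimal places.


H_d = Kd * H_i
H_d = 0.762 * 2.03
H_d = 1.5469 m

1.5469


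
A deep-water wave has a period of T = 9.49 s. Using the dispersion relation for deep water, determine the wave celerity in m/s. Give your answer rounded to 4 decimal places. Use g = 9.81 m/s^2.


We use the deep-water celerity formula:
C = g * T / (2 * pi)
C = 9.81 * 9.49 / (2 * 3.14159...)
C = 93.096900 / 6.283185
C = 14.8168 m/s

14.8168


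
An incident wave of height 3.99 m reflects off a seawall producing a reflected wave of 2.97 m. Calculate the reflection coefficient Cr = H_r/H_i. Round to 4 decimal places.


Cr = H_r / H_i
Cr = 2.97 / 3.99
Cr = 0.7444

0.7444


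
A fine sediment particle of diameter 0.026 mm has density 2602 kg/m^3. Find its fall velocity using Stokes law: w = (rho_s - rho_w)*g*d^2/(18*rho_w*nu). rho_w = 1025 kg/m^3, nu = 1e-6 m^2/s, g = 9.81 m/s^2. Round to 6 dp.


w = (rho_s - rho_w) * g * d^2 / (18 * rho_w * nu)
d = 0.026 mm = 0.000026 m
rho_s - rho_w = 2602 - 1025 = 1577
Numerator = 1577 * 9.81 * (0.000026)^2 = 0.000010457970
Denominator = 18 * 1025 * 1e-6 = 0.018450
w = 0.000567 m/s

0.000567


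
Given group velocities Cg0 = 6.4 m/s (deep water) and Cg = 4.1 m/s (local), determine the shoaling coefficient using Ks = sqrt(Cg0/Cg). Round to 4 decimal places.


Ks = sqrt(Cg0 / Cg)
Ks = sqrt(6.4 / 4.1)
Ks = sqrt(1.5610)
Ks = 1.2494

1.2494


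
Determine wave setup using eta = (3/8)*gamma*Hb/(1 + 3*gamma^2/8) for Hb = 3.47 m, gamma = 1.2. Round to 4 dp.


eta = (3/8) * gamma * Hb / (1 + 3*gamma^2/8)
Numerator = (3/8) * 1.2 * 3.47 = 1.561500
Denominator = 1 + 3*1.2^2/8 = 1 + 0.540000 = 1.540000
eta = 1.561500 / 1.540000
eta = 1.0140 m

1.0140


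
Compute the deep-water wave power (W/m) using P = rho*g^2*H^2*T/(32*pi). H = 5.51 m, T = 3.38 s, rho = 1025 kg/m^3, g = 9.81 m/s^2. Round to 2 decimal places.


P = rho * g^2 * H^2 * T / (32 * pi)
P = 1025 * 9.81^2 * 5.51^2 * 3.38 / (32 * pi)
P = 1025 * 96.2361 * 30.3601 * 3.38 / 100.53096
P = 100688.98 W/m

100688.98


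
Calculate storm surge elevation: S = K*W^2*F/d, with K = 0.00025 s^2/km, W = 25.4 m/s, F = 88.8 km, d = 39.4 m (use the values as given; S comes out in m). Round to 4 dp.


S = K * W^2 * F / d
W^2 = 25.4^2 = 645.16
S = 0.00025 * 645.16 * 88.8 / 39.4
Numerator = 0.00025 * 645.16 * 88.8 = 14.322552
S = 14.322552 / 39.4 = 0.3635 m

0.3635


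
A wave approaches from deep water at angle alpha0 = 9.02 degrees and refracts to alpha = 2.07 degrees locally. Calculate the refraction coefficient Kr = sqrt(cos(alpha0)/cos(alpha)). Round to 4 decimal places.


Kr = sqrt(cos(alpha0) / cos(alpha))
cos(9.02) = 0.987634
cos(2.07) = 0.999347
Kr = sqrt(0.987634 / 0.999347)
Kr = sqrt(0.988279)
Kr = 0.9941

0.9941


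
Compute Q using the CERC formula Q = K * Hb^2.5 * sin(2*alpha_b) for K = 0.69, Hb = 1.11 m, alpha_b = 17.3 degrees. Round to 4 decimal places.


Q = K * Hb^2.5 * sin(2 * alpha_b)
Hb^2.5 = 1.11^2.5 = 1.298098
sin(2 * 17.3) = sin(34.6) = 0.567844
Q = 0.69 * 1.298098 * 0.567844
Q = 0.5086 m^3/s

0.5086


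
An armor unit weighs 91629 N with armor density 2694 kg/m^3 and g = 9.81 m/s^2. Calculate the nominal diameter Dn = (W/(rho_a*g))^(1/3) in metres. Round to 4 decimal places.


V = W / (rho_a * g)
V = 91629 / (2694 * 9.81)
V = 91629 / 26428.14
V = 3.467100 m^3
Dn = V^(1/3) = 3.467100^(1/3)
Dn = 1.5135 m

1.5135


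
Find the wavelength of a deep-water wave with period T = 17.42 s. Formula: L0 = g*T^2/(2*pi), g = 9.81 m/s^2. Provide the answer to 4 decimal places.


L0 = g * T^2 / (2 * pi)
L0 = 9.81 * 17.42^2 / (2 * pi)
L0 = 9.81 * 303.4564 / 6.28319
L0 = 2976.9073 / 6.28319
L0 = 473.7895 m

473.7895


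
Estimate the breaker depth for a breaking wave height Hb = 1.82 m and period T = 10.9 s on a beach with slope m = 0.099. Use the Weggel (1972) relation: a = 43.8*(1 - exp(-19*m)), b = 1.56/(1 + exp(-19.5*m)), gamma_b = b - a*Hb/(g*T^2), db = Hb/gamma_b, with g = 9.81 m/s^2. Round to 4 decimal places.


a = 43.8 * (1 - exp(-19 * m))
exp(-19 * 0.099) = exp(-1.8810) = 0.152438
a = 43.8 * (1 - 0.152438) = 37.123233
b = 1.56 / (1 + exp(-19.5 * m))
exp(-19.5 * 0.099) = exp(-1.9305) = 0.145076
b = 1.56 / (1 + 0.145076) = 1.362355
Hb / (g * T^2) = 1.82 / (9.81 * 10.9^2) = 1.82 / 1165.5261 = 0.00156153
gamma_b = b - a * Hb/(g*T^2) = 1.362355 - 37.123233 * 0.00156153 = 1.304386
db = Hb / gamma_b = 1.82 / 1.304386
db = 1.3953 m

1.3953


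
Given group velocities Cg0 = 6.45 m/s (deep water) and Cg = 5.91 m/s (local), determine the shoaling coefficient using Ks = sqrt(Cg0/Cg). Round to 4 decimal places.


Ks = sqrt(Cg0 / Cg)
Ks = sqrt(6.45 / 5.91)
Ks = sqrt(1.0914)
Ks = 1.0447

1.0447


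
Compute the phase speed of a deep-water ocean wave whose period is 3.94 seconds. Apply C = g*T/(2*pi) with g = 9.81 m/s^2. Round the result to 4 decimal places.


We use the deep-water celerity formula:
C = g * T / (2 * pi)
C = 9.81 * 3.94 / (2 * 3.14159...)
C = 38.651400 / 6.283185
C = 6.1516 m/s

6.1516


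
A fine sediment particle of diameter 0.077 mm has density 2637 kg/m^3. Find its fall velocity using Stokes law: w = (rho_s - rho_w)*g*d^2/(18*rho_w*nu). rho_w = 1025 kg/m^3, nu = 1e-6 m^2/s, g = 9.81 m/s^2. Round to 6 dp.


w = (rho_s - rho_w) * g * d^2 / (18 * rho_w * nu)
d = 0.077 mm = 0.000077 m
rho_s - rho_w = 2637 - 1025 = 1612
Numerator = 1612 * 9.81 * (0.000077)^2 = 0.000093759546
Denominator = 18 * 1025 * 1e-6 = 0.018450
w = 0.005082 m/s

0.005082


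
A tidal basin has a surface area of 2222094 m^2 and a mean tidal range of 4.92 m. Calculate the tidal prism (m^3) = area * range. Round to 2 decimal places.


Tidal prism = Area * Tidal range
P = 2222094 * 4.92
P = 10932702.48 m^3

10932702.48


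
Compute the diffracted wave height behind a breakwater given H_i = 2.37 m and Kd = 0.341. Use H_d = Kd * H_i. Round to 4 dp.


H_d = Kd * H_i
H_d = 0.341 * 2.37
H_d = 0.8082 m

0.8082


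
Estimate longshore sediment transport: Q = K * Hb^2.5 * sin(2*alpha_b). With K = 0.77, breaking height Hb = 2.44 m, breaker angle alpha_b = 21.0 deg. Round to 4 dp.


Q = K * Hb^2.5 * sin(2 * alpha_b)
Hb^2.5 = 2.44^2.5 = 9.299820
sin(2 * 21.0) = sin(42.0) = 0.669131
Q = 0.77 * 9.299820 * 0.669131
Q = 4.7916 m^3/s

4.7916


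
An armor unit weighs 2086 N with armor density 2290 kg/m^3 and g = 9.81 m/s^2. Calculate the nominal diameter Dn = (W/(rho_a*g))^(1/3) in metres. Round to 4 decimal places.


V = W / (rho_a * g)
V = 2086 / (2290 * 9.81)
V = 2086 / 22464.90
V = 0.092856 m^3
Dn = V^(1/3) = 0.092856^(1/3)
Dn = 0.4528 m

0.4528


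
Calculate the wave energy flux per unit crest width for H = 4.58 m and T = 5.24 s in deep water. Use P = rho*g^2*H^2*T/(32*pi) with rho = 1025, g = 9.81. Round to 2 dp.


P = rho * g^2 * H^2 * T / (32 * pi)
P = 1025 * 9.81^2 * 4.58^2 * 5.24 / (32 * pi)
P = 1025 * 96.2361 * 20.9764 * 5.24 / 100.53096
P = 107851.02 W/m

107851.02


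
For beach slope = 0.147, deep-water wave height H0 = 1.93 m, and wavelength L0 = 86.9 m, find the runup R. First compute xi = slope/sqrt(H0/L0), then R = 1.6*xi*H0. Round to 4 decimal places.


xi = slope / sqrt(H0/L0)
H0/L0 = 1.93/86.9 = 0.022209
sqrt(0.022209) = 0.149028
xi = 0.147 / 0.149028 = 0.986390
R = 1.6 * xi * H0 = 1.6 * 0.986390 * 1.93
R = 3.0460 m

3.0460


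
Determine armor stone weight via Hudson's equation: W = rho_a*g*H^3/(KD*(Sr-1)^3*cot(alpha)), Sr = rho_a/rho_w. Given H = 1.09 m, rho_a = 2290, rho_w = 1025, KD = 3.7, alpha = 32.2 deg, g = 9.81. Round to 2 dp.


Sr = rho_a / rho_w = 2290 / 1025 = 2.234146
(Sr - 1) = 1.234146
(Sr - 1)^3 = 1.879750
cot(32.2) = 1 / tan(32.2) = 1 / 0.629734 = 1.587973
Numerator = 2290 * 9.81 * 1.09^3 = 29092.6970
Denominator = 3.7 * 1.879750 * 1.587973 = 11.044469
W = 29092.6970 / 11.044469
W = 2634.14 N

2634.14


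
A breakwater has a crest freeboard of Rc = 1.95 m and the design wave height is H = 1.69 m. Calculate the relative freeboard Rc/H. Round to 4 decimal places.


Relative freeboard = Rc / H
= 1.95 / 1.69
= 1.1538

1.1538


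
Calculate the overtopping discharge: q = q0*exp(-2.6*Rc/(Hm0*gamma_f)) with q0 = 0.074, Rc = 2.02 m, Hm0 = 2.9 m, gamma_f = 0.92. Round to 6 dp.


q = q0 * exp(-2.6 * Rc / (Hm0 * gamma_f))
Exponent = -2.6 * 2.02 / (2.9 * 0.92)
= -2.6 * 2.02 / 2.6680
= -1.968516
exp(-1.968516) = 0.139664
q = 0.074 * 0.139664
q = 0.010335 m^3/s/m

0.010335


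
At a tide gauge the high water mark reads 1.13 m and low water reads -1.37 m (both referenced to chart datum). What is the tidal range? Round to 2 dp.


Tidal range = High water - Low water
Tidal range = 1.13 - (-1.37)
Tidal range = 2.50 m

2.50


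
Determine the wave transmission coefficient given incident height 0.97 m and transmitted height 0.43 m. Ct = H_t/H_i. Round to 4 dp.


Ct = H_t / H_i
Ct = 0.43 / 0.97
Ct = 0.4433

0.4433


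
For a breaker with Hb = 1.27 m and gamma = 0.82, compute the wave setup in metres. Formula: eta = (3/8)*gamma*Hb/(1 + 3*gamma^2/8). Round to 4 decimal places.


eta = (3/8) * gamma * Hb / (1 + 3*gamma^2/8)
Numerator = (3/8) * 0.82 * 1.27 = 0.390525
Denominator = 1 + 3*0.82^2/8 = 1 + 0.252150 = 1.252150
eta = 0.390525 / 1.252150
eta = 0.3119 m

0.3119


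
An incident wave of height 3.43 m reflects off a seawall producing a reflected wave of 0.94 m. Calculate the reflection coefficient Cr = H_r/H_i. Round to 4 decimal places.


Cr = H_r / H_i
Cr = 0.94 / 3.43
Cr = 0.2741

0.2741


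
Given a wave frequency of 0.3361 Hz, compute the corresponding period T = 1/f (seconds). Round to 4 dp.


T = 1 / f
T = 1 / 0.3361
T = 2.9753 s

2.9753


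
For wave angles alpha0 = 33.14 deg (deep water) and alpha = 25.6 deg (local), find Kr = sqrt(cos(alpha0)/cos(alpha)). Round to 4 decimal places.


Kr = sqrt(cos(alpha0) / cos(alpha))
cos(33.14) = 0.837337
cos(25.6) = 0.901833
Kr = sqrt(0.837337 / 0.901833)
Kr = sqrt(0.928484)
Kr = 0.9636

0.9636


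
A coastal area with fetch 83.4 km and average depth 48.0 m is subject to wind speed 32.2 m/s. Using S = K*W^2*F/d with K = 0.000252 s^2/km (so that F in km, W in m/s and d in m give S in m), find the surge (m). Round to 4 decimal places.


S = K * W^2 * F / d
W^2 = 32.2^2 = 1036.84
S = 0.000252 * 1036.84 * 83.4 / 48.0
Numerator = 0.000252 * 1036.84 * 83.4 = 21.791059
S = 21.791059 / 48.0 = 0.4540 m

0.4540


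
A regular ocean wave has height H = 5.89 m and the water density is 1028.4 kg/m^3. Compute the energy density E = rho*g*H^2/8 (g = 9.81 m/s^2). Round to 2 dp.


E = (1/8) * rho * g * H^2
E = (1/8) * 1028.4 * 9.81 * 5.89^2
E = 0.125 * 1028.4 * 9.81 * 34.6921
E = 43749.36 J/m^2

43749.36


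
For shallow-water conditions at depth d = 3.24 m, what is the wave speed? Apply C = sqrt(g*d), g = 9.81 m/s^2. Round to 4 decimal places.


Using the shallow-water approximation:
C = sqrt(g * d) = sqrt(9.81 * 3.24)
C = sqrt(31.7844)
C = 5.6378 m/s

5.6378


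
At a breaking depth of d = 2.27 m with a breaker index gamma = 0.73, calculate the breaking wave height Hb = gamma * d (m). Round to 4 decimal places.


Hb = gamma * d
Hb = 0.73 * 2.27
Hb = 1.6571 m

1.6571


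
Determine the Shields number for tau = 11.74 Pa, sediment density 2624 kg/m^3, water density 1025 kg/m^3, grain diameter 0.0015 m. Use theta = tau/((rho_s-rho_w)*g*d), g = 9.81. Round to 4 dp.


theta = tau / ((rho_s - rho_w) * g * d)
rho_s - rho_w = 2624 - 1025 = 1599
Denominator = 1599 * 9.81 * 0.0015 = 23.529285
theta = 11.74 / 23.529285
theta = 0.4990

0.4990


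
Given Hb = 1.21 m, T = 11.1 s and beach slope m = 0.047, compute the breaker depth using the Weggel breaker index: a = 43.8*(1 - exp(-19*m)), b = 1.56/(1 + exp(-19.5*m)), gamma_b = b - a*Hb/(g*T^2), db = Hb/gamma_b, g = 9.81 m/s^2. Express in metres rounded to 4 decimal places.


a = 43.8 * (1 - exp(-19 * m))
exp(-19 * 0.047) = exp(-0.8930) = 0.409426
a = 43.8 * (1 - 0.409426) = 25.867157
b = 1.56 / (1 + exp(-19.5 * m))
exp(-19.5 * 0.047) = exp(-0.9165) = 0.399916
b = 1.56 / (1 + 0.399916) = 1.114352
Hb / (g * T^2) = 1.21 / (9.81 * 11.1^2) = 1.21 / 1208.6901 = 0.00100108
gamma_b = b - a * Hb/(g*T^2) = 1.114352 - 25.867157 * 0.00100108 = 1.088457
db = Hb / gamma_b = 1.21 / 1.088457
db = 1.1117 m

1.1117


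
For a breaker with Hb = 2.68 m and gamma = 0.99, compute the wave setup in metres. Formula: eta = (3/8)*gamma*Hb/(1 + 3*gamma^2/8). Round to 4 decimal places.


eta = (3/8) * gamma * Hb / (1 + 3*gamma^2/8)
Numerator = (3/8) * 0.99 * 2.68 = 0.994950
Denominator = 1 + 3*0.99^2/8 = 1 + 0.367538 = 1.367538
eta = 0.994950 / 1.367538
eta = 0.7275 m

0.7275


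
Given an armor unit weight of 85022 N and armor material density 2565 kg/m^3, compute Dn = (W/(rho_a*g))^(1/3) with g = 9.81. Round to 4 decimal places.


V = W / (rho_a * g)
V = 85022 / (2565 * 9.81)
V = 85022 / 25162.65
V = 3.378897 m^3
Dn = V^(1/3) = 3.378897^(1/3)
Dn = 1.5006 m

1.5006


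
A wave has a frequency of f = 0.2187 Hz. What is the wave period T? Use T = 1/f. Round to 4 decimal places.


T = 1 / f
T = 1 / 0.2187
T = 4.5725 s

4.5725


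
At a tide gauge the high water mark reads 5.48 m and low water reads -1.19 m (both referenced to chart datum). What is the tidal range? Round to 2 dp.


Tidal range = High water - Low water
Tidal range = 5.48 - (-1.19)
Tidal range = 6.67 m

6.67


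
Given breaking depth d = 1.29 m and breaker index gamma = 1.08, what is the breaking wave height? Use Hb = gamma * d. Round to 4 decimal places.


Hb = gamma * d
Hb = 1.08 * 1.29
Hb = 1.3932 m

1.3932


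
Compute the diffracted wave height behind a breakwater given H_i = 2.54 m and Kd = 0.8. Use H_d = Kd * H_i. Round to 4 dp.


H_d = Kd * H_i
H_d = 0.8 * 2.54
H_d = 2.0320 m

2.0320


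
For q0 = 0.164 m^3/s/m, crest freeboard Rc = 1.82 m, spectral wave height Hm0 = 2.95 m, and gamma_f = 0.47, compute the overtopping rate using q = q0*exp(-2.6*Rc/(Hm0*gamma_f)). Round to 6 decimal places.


q = q0 * exp(-2.6 * Rc / (Hm0 * gamma_f))
Exponent = -2.6 * 1.82 / (2.95 * 0.47)
= -2.6 * 1.82 / 1.3865
= -3.412910
exp(-3.412910) = 0.032945
q = 0.164 * 0.032945
q = 0.005403 m^3/s/m

0.005403


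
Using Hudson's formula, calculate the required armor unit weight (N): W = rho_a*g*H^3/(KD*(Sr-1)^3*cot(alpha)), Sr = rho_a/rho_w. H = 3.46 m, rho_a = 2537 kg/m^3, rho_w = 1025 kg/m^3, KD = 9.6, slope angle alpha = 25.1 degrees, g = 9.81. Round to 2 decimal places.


Sr = rho_a / rho_w = 2537 / 1025 = 2.475122
(Sr - 1) = 1.475122
(Sr - 1)^3 = 3.209843
cot(25.1) = 1 / tan(25.1) = 1 / 0.468434 = 2.134771
Numerator = 2537 * 9.81 * 3.46^3 = 1030902.9229
Denominator = 9.6 * 3.209843 * 2.134771 = 65.781896
W = 1030902.9229 / 65.781896
W = 15671.53 N

15671.53


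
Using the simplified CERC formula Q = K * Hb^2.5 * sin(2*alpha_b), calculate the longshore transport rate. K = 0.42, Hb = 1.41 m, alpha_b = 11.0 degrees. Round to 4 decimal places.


Q = K * Hb^2.5 * sin(2 * alpha_b)
Hb^2.5 = 1.41^2.5 = 2.360738
sin(2 * 11.0) = sin(22.0) = 0.374607
Q = 0.42 * 2.360738 * 0.374607
Q = 0.3714 m^3/s

0.3714


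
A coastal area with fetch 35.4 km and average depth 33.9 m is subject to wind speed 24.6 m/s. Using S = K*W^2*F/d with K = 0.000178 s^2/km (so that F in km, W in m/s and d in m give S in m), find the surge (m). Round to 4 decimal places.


S = K * W^2 * F / d
W^2 = 24.6^2 = 605.16
S = 0.000178 * 605.16 * 35.4 / 33.9
Numerator = 0.000178 * 605.16 * 35.4 = 3.813234
S = 3.813234 / 33.9 = 0.1125 m

0.1125


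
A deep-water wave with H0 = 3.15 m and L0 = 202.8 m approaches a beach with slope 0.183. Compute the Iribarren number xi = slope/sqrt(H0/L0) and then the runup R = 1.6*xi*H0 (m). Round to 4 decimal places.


xi = slope / sqrt(H0/L0)
H0/L0 = 3.15/202.8 = 0.015533
sqrt(0.015533) = 0.124630
xi = 0.183 / 0.124630 = 1.468351
R = 1.6 * xi * H0 = 1.6 * 1.468351 * 3.15
R = 7.4005 m

7.4005


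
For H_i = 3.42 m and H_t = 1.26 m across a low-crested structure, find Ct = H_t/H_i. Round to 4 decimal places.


Ct = H_t / H_i
Ct = 1.26 / 3.42
Ct = 0.3684

0.3684


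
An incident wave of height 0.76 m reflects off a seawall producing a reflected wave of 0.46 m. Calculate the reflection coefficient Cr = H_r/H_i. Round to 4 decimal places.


Cr = H_r / H_i
Cr = 0.46 / 0.76
Cr = 0.6053

0.6053


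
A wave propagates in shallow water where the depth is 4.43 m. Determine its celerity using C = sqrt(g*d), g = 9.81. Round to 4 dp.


Using the shallow-water approximation:
C = sqrt(g * d) = sqrt(9.81 * 4.43)
C = sqrt(43.4583)
C = 6.5923 m/s

6.5923


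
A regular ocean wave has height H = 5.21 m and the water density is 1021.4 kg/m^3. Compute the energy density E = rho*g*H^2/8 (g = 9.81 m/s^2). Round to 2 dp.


E = (1/8) * rho * g * H^2
E = (1/8) * 1021.4 * 9.81 * 5.21^2
E = 0.125 * 1021.4 * 9.81 * 27.1441
E = 33997.76 J/m^2

33997.76


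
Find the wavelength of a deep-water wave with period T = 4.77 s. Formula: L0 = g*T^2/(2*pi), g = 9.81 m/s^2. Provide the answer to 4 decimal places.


L0 = g * T^2 / (2 * pi)
L0 = 9.81 * 4.77^2 / (2 * pi)
L0 = 9.81 * 22.7529 / 6.28319
L0 = 223.2059 / 6.28319
L0 = 35.5243 m

35.5243


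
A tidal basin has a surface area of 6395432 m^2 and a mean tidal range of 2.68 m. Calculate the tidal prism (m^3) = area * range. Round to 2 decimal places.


Tidal prism = Area * Tidal range
P = 6395432 * 2.68
P = 17139757.76 m^3

17139757.76


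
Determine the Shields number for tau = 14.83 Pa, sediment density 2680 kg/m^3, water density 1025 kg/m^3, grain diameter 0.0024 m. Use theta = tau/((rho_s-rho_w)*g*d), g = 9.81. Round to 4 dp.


theta = tau / ((rho_s - rho_w) * g * d)
rho_s - rho_w = 2680 - 1025 = 1655
Denominator = 1655 * 9.81 * 0.0024 = 38.965320
theta = 14.83 / 38.965320
theta = 0.3806

0.3806


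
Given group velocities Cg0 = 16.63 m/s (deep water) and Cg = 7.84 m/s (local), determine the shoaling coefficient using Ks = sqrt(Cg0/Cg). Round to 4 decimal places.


Ks = sqrt(Cg0 / Cg)
Ks = sqrt(16.63 / 7.84)
Ks = sqrt(2.1212)
Ks = 1.4564

1.4564


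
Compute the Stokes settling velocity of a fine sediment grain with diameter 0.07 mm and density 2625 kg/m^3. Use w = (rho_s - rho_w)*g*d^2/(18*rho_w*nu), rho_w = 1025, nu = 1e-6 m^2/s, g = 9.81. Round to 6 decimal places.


w = (rho_s - rho_w) * g * d^2 / (18 * rho_w * nu)
d = 0.07 mm = 0.000070 m
rho_s - rho_w = 2625 - 1025 = 1600
Numerator = 1600 * 9.81 * (0.000070)^2 = 0.000076910400
Denominator = 18 * 1025 * 1e-6 = 0.018450
w = 0.004169 m/s

0.004169


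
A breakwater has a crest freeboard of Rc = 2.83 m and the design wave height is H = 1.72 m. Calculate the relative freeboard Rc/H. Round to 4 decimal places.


Relative freeboard = Rc / H
= 2.83 / 1.72
= 1.6453

1.6453


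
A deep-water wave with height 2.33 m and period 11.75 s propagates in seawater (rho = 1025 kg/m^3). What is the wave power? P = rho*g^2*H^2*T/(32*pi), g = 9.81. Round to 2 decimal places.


P = rho * g^2 * H^2 * T / (32 * pi)
P = 1025 * 9.81^2 * 2.33^2 * 11.75 / (32 * pi)
P = 1025 * 96.2361 * 5.4289 * 11.75 / 100.53096
P = 62590.98 W/m

62590.98


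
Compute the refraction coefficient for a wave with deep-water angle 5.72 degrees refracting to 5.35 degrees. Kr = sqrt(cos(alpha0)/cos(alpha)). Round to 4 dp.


Kr = sqrt(cos(alpha0) / cos(alpha))
cos(5.72) = 0.995021
cos(5.35) = 0.995644
Kr = sqrt(0.995021 / 0.995644)
Kr = sqrt(0.999374)
Kr = 0.9997

0.9997


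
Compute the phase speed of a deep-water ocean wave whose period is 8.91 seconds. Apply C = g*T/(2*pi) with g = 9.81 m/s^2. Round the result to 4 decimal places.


We use the deep-water celerity formula:
C = g * T / (2 * pi)
C = 9.81 * 8.91 / (2 * 3.14159...)
C = 87.407100 / 6.283185
C = 13.9113 m/s

13.9113


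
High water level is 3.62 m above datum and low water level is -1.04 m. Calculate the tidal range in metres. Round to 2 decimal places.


Tidal range = High water - Low water
Tidal range = 3.62 - (-1.04)
Tidal range = 4.66 m

4.66


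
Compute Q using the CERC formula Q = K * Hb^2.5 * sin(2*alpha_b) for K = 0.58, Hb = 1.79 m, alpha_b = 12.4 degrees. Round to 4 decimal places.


Q = K * Hb^2.5 * sin(2 * alpha_b)
Hb^2.5 = 1.79^2.5 = 4.286794
sin(2 * 12.4) = sin(24.8) = 0.419452
Q = 0.58 * 4.286794 * 0.419452
Q = 1.0429 m^3/s

1.0429


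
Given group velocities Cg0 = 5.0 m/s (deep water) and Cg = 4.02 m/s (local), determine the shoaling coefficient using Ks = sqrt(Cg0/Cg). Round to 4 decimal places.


Ks = sqrt(Cg0 / Cg)
Ks = sqrt(5.0 / 4.02)
Ks = sqrt(1.2438)
Ks = 1.1152

1.1152


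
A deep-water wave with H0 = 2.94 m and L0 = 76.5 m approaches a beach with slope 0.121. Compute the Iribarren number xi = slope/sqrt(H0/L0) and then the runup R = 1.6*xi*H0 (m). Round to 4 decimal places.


xi = slope / sqrt(H0/L0)
H0/L0 = 2.94/76.5 = 0.038431
sqrt(0.038431) = 0.196039
xi = 0.121 / 0.196039 = 0.617223
R = 1.6 * xi * H0 = 1.6 * 0.617223 * 2.94
R = 2.9034 m

2.9034


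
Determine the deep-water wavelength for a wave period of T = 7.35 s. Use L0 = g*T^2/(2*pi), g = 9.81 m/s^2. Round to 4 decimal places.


L0 = g * T^2 / (2 * pi)
L0 = 9.81 * 7.35^2 / (2 * pi)
L0 = 9.81 * 54.0225 / 6.28319
L0 = 529.9607 / 6.28319
L0 = 84.3459 m

84.3459


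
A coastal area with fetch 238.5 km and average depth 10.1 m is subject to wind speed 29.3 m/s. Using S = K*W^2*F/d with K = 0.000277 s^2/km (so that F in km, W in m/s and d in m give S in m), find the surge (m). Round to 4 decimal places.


S = K * W^2 * F / d
W^2 = 29.3^2 = 858.49
S = 0.000277 * 858.49 * 238.5 / 10.1
Numerator = 0.000277 * 858.49 * 238.5 = 56.715713
S = 56.715713 / 10.1 = 5.6154 m

5.6154


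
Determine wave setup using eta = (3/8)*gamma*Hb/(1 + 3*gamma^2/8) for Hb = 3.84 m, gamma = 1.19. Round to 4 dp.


eta = (3/8) * gamma * Hb / (1 + 3*gamma^2/8)
Numerator = (3/8) * 1.19 * 3.84 = 1.713600
Denominator = 1 + 3*1.19^2/8 = 1 + 0.531038 = 1.531038
eta = 1.713600 / 1.531038
eta = 1.1192 m

1.1192


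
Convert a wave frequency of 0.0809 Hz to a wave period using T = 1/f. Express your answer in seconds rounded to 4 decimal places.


T = 1 / f
T = 1 / 0.0809
T = 12.3609 s

12.3609


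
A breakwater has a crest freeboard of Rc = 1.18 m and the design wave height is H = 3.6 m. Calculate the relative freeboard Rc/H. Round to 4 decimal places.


Relative freeboard = Rc / H
= 1.18 / 3.6
= 0.3278

0.3278


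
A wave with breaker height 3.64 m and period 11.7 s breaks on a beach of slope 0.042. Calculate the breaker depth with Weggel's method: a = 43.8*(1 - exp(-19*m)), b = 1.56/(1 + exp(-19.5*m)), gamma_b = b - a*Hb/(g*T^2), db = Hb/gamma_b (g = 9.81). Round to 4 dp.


a = 43.8 * (1 - exp(-19 * m))
exp(-19 * 0.042) = exp(-0.7980) = 0.450229
a = 43.8 * (1 - 0.450229) = 24.079991
b = 1.56 / (1 + exp(-19.5 * m))
exp(-19.5 * 0.042) = exp(-0.8190) = 0.440872
b = 1.56 / (1 + 0.440872) = 1.082677
Hb / (g * T^2) = 3.64 / (9.81 * 11.7^2) = 3.64 / 1342.8909 = 0.00271057
gamma_b = b - a * Hb/(g*T^2) = 1.082677 - 24.079991 * 0.00271057 = 1.017407
db = Hb / gamma_b = 3.64 / 1.017407
db = 3.5777 m

3.5777


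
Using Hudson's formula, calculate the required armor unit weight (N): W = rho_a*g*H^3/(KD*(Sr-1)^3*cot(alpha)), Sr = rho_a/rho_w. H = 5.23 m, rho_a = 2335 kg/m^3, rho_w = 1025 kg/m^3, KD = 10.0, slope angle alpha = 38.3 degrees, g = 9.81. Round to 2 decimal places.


Sr = rho_a / rho_w = 2335 / 1025 = 2.278049
(Sr - 1) = 1.278049
(Sr - 1)^3 = 2.087576
cot(38.3) = 1 / tan(38.3) = 1 / 0.789752 = 1.266220
Numerator = 2335 * 9.81 * 5.23^3 = 3276883.1778
Denominator = 10.0 * 2.087576 * 1.266220 = 26.433297
W = 3276883.1778 / 26.433297
W = 123968.01 N

123968.01


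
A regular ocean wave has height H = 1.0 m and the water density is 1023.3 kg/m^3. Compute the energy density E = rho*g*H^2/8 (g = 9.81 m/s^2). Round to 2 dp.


E = (1/8) * rho * g * H^2
E = (1/8) * 1023.3 * 9.81 * 1.0^2
E = 0.125 * 1023.3 * 9.81 * 1.0000
E = 1254.82 J/m^2

1254.82


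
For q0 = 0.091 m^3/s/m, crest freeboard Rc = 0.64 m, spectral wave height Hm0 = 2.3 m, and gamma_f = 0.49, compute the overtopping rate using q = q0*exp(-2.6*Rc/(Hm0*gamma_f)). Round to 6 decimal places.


q = q0 * exp(-2.6 * Rc / (Hm0 * gamma_f))
Exponent = -2.6 * 0.64 / (2.3 * 0.49)
= -2.6 * 0.64 / 1.1270
= -1.476486
exp(-1.476486) = 0.228439
q = 0.091 * 0.228439
q = 0.020788 m^3/s/m

0.020788


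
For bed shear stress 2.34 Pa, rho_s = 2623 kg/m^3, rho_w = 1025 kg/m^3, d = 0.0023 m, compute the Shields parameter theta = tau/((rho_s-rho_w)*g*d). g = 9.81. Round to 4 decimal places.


theta = tau / ((rho_s - rho_w) * g * d)
rho_s - rho_w = 2623 - 1025 = 1598
Denominator = 1598 * 9.81 * 0.0023 = 36.055674
theta = 2.34 / 36.055674
theta = 0.0649

0.0649


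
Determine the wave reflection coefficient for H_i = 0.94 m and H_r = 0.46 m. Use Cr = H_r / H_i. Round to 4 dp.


Cr = H_r / H_i
Cr = 0.46 / 0.94
Cr = 0.4894

0.4894


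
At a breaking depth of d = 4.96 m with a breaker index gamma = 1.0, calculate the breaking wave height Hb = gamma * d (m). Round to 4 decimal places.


Hb = gamma * d
Hb = 1.0 * 4.96
Hb = 4.9600 m

4.9600


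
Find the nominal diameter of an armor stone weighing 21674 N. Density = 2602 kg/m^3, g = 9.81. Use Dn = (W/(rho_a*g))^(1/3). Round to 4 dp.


V = W / (rho_a * g)
V = 21674 / (2602 * 9.81)
V = 21674 / 25525.62
V = 0.849108 m^3
Dn = V^(1/3) = 0.849108^(1/3)
Dn = 0.9469 m

0.9469


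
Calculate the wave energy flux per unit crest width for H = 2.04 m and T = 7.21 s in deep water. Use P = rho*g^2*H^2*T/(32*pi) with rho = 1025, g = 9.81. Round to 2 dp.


P = rho * g^2 * H^2 * T / (32 * pi)
P = 1025 * 9.81^2 * 2.04^2 * 7.21 / (32 * pi)
P = 1025 * 96.2361 * 4.1616 * 7.21 / 100.53096
P = 29441.34 W/m

29441.34


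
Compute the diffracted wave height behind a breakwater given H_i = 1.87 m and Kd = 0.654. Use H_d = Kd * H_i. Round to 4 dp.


H_d = Kd * H_i
H_d = 0.654 * 1.87
H_d = 1.2230 m

1.2230


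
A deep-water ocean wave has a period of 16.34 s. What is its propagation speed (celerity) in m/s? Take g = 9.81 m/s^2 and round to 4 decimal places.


We use the deep-water celerity formula:
C = g * T / (2 * pi)
C = 9.81 * 16.34 / (2 * 3.14159...)
C = 160.295400 / 6.283185
C = 25.5118 m/s

25.5118


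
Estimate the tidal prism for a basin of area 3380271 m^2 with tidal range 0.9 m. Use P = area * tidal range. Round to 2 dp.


Tidal prism = Area * Tidal range
P = 3380271 * 0.9
P = 3042243.90 m^3

3042243.90


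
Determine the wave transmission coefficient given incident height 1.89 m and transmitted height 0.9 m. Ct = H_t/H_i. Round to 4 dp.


Ct = H_t / H_i
Ct = 0.9 / 1.89
Ct = 0.4762

0.4762


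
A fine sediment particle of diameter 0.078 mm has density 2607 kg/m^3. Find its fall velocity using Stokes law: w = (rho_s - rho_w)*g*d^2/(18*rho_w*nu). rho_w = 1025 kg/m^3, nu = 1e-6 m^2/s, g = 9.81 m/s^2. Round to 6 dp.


w = (rho_s - rho_w) * g * d^2 / (18 * rho_w * nu)
d = 0.078 mm = 0.000078 m
rho_s - rho_w = 2607 - 1025 = 1582
Numerator = 1582 * 9.81 * (0.000078)^2 = 0.000094420151
Denominator = 18 * 1025 * 1e-6 = 0.018450
w = 0.005118 m/s

0.005118


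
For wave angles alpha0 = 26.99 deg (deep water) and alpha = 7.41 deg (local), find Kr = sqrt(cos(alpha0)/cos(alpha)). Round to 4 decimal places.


Kr = sqrt(cos(alpha0) / cos(alpha))
cos(26.99) = 0.891086
cos(7.41) = 0.991649
Kr = sqrt(0.891086 / 0.991649)
Kr = sqrt(0.898590)
Kr = 0.9479

0.9479


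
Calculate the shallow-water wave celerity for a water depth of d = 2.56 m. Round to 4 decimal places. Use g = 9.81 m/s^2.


Using the shallow-water approximation:
C = sqrt(g * d) = sqrt(9.81 * 2.56)
C = sqrt(25.1136)
C = 5.0113 m/s

5.0113


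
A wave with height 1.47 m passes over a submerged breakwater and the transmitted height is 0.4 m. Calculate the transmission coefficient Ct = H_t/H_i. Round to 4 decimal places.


Ct = H_t / H_i
Ct = 0.4 / 1.47
Ct = 0.2721

0.2721


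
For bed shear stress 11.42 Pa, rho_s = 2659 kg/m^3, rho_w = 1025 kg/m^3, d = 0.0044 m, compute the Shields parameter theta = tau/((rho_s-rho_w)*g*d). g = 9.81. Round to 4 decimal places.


theta = tau / ((rho_s - rho_w) * g * d)
rho_s - rho_w = 2659 - 1025 = 1634
Denominator = 1634 * 9.81 * 0.0044 = 70.529976
theta = 11.42 / 70.529976
theta = 0.1619

0.1619


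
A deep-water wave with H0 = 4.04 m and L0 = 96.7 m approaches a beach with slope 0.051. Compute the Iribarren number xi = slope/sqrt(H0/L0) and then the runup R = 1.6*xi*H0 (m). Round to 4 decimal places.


xi = slope / sqrt(H0/L0)
H0/L0 = 4.04/96.7 = 0.041779
sqrt(0.041779) = 0.204398
xi = 0.051 / 0.204398 = 0.249513
R = 1.6 * xi * H0 = 1.6 * 0.249513 * 4.04
R = 1.6129 m

1.6129


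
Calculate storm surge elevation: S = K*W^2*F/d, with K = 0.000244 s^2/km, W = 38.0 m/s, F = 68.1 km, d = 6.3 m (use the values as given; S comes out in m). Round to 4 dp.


S = K * W^2 * F / d
W^2 = 38.0^2 = 1444.00
S = 0.000244 * 1444.00 * 68.1 / 6.3
Numerator = 0.000244 * 1444.00 * 68.1 = 23.994082
S = 23.994082 / 6.3 = 3.8086 m

3.8086


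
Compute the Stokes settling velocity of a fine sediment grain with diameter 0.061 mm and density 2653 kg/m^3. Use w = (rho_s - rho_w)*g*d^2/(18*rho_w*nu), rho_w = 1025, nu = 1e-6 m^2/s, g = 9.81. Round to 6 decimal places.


w = (rho_s - rho_w) * g * d^2 / (18 * rho_w * nu)
d = 0.061 mm = 0.000061 m
rho_s - rho_w = 2653 - 1025 = 1628
Numerator = 1628 * 9.81 * (0.000061)^2 = 0.000059426900
Denominator = 18 * 1025 * 1e-6 = 0.018450
w = 0.003221 m/s

0.003221


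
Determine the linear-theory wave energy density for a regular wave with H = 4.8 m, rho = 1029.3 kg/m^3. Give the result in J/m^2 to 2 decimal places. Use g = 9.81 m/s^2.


E = (1/8) * rho * g * H^2
E = (1/8) * 1029.3 * 9.81 * 4.8^2
E = 0.125 * 1029.3 * 9.81 * 23.0400
E = 29080.61 J/m^2

29080.61


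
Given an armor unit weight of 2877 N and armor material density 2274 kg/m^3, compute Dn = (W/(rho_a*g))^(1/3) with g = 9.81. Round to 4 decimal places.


V = W / (rho_a * g)
V = 2877 / (2274 * 9.81)
V = 2877 / 22307.94
V = 0.128968 m^3
Dn = V^(1/3) = 0.128968^(1/3)
Dn = 0.5052 m

0.5052


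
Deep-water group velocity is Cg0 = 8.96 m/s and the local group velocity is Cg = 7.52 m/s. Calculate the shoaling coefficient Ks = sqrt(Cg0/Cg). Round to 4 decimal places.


Ks = sqrt(Cg0 / Cg)
Ks = sqrt(8.96 / 7.52)
Ks = sqrt(1.1915)
Ks = 1.0916

1.0916


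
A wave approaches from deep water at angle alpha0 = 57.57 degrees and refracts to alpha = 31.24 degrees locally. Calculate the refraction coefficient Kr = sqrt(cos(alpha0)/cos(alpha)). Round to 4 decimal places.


Kr = sqrt(cos(alpha0) / cos(alpha))
cos(57.57) = 0.536269
cos(31.24) = 0.855002
Kr = sqrt(0.536269 / 0.855002)
Kr = sqrt(0.627213)
Kr = 0.7920

0.7920


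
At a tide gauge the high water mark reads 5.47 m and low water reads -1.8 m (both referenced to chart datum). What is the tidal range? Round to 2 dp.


Tidal range = High water - Low water
Tidal range = 5.47 - (-1.8)
Tidal range = 7.27 m

7.27


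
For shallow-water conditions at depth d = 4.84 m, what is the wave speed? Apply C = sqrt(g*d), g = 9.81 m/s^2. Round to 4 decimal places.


Using the shallow-water approximation:
C = sqrt(g * d) = sqrt(9.81 * 4.84)
C = sqrt(47.4804)
C = 6.8906 m/s

6.8906


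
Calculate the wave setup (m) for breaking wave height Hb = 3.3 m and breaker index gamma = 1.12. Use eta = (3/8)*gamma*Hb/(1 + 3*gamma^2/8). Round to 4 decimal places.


eta = (3/8) * gamma * Hb / (1 + 3*gamma^2/8)
Numerator = (3/8) * 1.12 * 3.3 = 1.386000
Denominator = 1 + 3*1.12^2/8 = 1 + 0.470400 = 1.470400
eta = 1.386000 / 1.470400
eta = 0.9426 m

0.9426


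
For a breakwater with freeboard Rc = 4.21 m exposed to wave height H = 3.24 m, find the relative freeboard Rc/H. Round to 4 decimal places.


Relative freeboard = Rc / H
= 4.21 / 3.24
= 1.2994

1.2994


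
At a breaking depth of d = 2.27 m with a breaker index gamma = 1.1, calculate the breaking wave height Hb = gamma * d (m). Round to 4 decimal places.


Hb = gamma * d
Hb = 1.1 * 2.27
Hb = 2.4970 m

2.4970


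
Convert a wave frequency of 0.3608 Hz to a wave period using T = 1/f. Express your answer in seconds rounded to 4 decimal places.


T = 1 / f
T = 1 / 0.3608
T = 2.7716 s

2.7716


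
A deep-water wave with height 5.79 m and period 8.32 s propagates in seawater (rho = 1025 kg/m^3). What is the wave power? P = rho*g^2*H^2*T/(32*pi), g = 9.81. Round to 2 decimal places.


P = rho * g^2 * H^2 * T / (32 * pi)
P = 1025 * 9.81^2 * 5.79^2 * 8.32 / (32 * pi)
P = 1025 * 96.2361 * 33.5241 * 8.32 / 100.53096
P = 273679.64 W/m

273679.64


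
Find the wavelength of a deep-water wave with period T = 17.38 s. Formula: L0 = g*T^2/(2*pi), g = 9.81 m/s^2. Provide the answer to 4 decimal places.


L0 = g * T^2 / (2 * pi)
L0 = 9.81 * 17.38^2 / (2 * pi)
L0 = 9.81 * 302.0644 / 6.28319
L0 = 2963.2518 / 6.28319
L0 = 471.6162 m

471.6162


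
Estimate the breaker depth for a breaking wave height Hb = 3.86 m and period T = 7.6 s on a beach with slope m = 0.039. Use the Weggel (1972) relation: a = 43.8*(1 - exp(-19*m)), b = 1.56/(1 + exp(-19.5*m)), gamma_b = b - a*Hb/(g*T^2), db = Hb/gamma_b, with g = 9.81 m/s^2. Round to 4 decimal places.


a = 43.8 * (1 - exp(-19 * m))
exp(-19 * 0.039) = exp(-0.7410) = 0.476637
a = 43.8 * (1 - 0.476637) = 22.923298
b = 1.56 / (1 + exp(-19.5 * m))
exp(-19.5 * 0.039) = exp(-0.7605) = 0.467433
b = 1.56 / (1 + 0.467433) = 1.063081
Hb / (g * T^2) = 3.86 / (9.81 * 7.6^2) = 3.86 / 566.6256 = 0.00681226
gamma_b = b - a * Hb/(g*T^2) = 1.063081 - 22.923298 * 0.00681226 = 0.906922
db = Hb / gamma_b = 3.86 / 0.906922
db = 4.2562 m

4.2562


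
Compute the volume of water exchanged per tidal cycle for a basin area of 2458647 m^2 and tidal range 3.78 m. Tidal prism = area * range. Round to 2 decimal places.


Tidal prism = Area * Tidal range
P = 2458647 * 3.78
P = 9293685.66 m^3

9293685.66


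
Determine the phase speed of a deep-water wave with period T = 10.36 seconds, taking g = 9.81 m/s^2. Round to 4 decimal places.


We use the deep-water celerity formula:
C = g * T / (2 * pi)
C = 9.81 * 10.36 / (2 * 3.14159...)
C = 101.631600 / 6.283185
C = 16.1752 m/s

16.1752


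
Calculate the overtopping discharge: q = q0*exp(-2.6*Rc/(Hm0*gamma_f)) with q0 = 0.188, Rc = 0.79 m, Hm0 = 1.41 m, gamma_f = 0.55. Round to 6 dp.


q = q0 * exp(-2.6 * Rc / (Hm0 * gamma_f))
Exponent = -2.6 * 0.79 / (1.41 * 0.55)
= -2.6 * 0.79 / 0.7755
= -2.648614
exp(-2.648614) = 0.070749
q = 0.188 * 0.070749
q = 0.013301 m^3/s/m

0.013301


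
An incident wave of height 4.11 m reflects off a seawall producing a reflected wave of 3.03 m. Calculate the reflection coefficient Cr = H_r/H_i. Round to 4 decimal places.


Cr = H_r / H_i
Cr = 3.03 / 4.11
Cr = 0.7372

0.7372
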